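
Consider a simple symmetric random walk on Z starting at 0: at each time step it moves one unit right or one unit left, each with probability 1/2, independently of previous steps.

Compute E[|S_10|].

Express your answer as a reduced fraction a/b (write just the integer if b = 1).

S_10 takes values m ≡ 0 (mod 2) with |m| ≤ 10; P(S_10=m) = C(10,(10+m)/2)/2^10.
Total paths: 2^10 = 1024
Distribution: P(S=-10)=1/1024, P(S=-8)=10/1024, P(S=-6)=45/1024, P(S=-4)=120/1024, P(S=-2)=210/1024, P(S=0)=252/1024, P(S=2)=210/1024, P(S=4)=120/1024, P(S=6)=45/1024, P(S=8)=10/1024, P(S=10)=1/1024
E[|S_10|] = Σ_m |m|·P(S_10=m) = 2520/1024 = 315/128

Answer: 315/128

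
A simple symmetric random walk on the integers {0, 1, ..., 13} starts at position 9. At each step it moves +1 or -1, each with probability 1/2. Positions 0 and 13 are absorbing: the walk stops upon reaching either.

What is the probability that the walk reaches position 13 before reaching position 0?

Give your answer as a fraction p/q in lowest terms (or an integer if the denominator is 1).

Answer: 9/13

Derivation:
Symmetric walk (p = 1/2): the harmonic-function argument gives P(hit 13 before 0 | start at 9) = a/N.
P = 9/13 = 9/13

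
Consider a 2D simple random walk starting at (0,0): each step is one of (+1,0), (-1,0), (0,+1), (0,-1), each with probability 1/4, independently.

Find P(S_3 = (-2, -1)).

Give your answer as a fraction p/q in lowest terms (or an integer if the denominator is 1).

Answer: 3/64

Derivation:
Let h be the number of horizontal steps (so 3-h are vertical). To end at (-2,-1) need (h-2)/2 right-steps and ((3-h)-1)/2 up-steps.
Sum over h with 2 ≤ h ≤ 2, h ≡ 0 (mod 2), 3-h ≡ 1 (mod 2):
h=2: C(3,2)·C(2,0)·C(1,0) = 3·1·1 = 3
Total favorable: 3
Total paths: 4^3 = 64
P = 3/64 = 3/64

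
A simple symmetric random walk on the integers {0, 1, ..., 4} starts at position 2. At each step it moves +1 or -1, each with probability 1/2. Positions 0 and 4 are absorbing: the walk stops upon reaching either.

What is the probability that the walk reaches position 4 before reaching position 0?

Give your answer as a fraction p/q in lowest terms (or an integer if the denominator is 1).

Answer: 1/2

Derivation:
Symmetric walk (p = 1/2): the harmonic-function argument gives P(hit 4 before 0 | start at 2) = a/N.
P = 2/4 = 1/2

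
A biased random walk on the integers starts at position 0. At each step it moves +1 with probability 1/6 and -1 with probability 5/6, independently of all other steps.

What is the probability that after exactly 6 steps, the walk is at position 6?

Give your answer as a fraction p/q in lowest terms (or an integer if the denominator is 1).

Answer: 1/46656

Derivation:
To reach position 6 after 6 steps: need 6 steps of +1 and 0 steps of -1.
Number of such sequences: C(6,6) = 1
Each has probability (1/6)^6 · (5/6)^0 = 1/46656
P = 1 · 1/46656 = 1/46656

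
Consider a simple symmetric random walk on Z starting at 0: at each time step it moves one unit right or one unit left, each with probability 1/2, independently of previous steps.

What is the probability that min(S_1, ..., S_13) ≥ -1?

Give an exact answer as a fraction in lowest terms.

Answer: 429/1024

Derivation:
Let f(t,s) = #length-t paths at position s with S_1..S_t all ≥ -1.
f(t,s) = f(t-1,s-1) + f(t-1,s+1) for s ≥ -1; f(t,s) = 0 for s < -1.
t=0: f(0,0)=1
t=1: f(1,-1)=1 f(1,1)=1
t=2: f(2,0)=2 f(2,2)=1
t=3: f(3,-1)=2 f(3,1)=3 f(3,3)=1
t=4: f(4,0)=5 f(4,2)=4 f(4,4)=1
t=5: f(5,-1)=5 f(5,1)=9 f(5,3)=5 f(5,5)=1
t=6: f(6,0)=14 f(6,2)=14 f(6,4)=6 f(6,6)=1
t=7: f(7,-1)=14 f(7,1)=28 f(7,3)=20 f(7,5)=7 f(7,7)=1
t=8: f(8,0)=42 f(8,2)=48 f(8,4)=27 f(8,6)=8 f(8,8)=1
t=9: f(9,-1)=42 f(9,1)=90 f(9,3)=75 f(9,5)=35 f(9,7)=9 f(9,9)=1
t=10: f(10,0)=132 f(10,2)=165 f(10,4)=110 f(10,6)=44 f(10,8)=10 f(10,10)=1
t=11: f(11,-1)=132 f(11,1)=297 f(11,3)=275 f(11,5)=154 f(11,7)=54 f(11,9)=11 f(11,11)=1
t=12: f(12,0)=429 f(12,2)=572 f(12,4)=429 f(12,6)=208 f(12,8)=65 f(12,10)=12 f(12,12)=1
t=13: f(13,-1)=429 f(13,1)=1001 f(13,3)=1001 f(13,5)=637 f(13,7)=273 f(13,9)=77 f(13,11)=13 f(13,13)=1
Σ_s f(13,s) = 3432
P = 3432/8192 = 429/1024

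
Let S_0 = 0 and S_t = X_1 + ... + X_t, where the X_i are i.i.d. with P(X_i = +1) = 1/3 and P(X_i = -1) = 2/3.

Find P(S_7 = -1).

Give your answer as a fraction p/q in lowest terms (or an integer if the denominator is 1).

To reach position -1 after 7 steps: need 3 steps of +1 and 4 steps of -1.
Number of such sequences: C(7,3) = 35
Each has probability (1/3)^3 · (2/3)^4 = 16/2187
P = 35 · 16/2187 = 560/2187

Answer: 560/2187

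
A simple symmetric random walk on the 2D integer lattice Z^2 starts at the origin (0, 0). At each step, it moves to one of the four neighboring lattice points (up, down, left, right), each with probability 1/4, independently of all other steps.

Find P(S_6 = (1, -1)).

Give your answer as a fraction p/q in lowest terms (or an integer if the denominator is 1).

Let h be the number of horizontal steps (so 6-h are vertical). To end at (1,-1) need (h+1)/2 right-steps and ((6-h)-1)/2 up-steps.
Sum over h with 1 ≤ h ≤ 5, h ≡ 1 (mod 2), 6-h ≡ 1 (mod 2):
h=1: C(6,1)·C(1,1)·C(5,2) = 6·1·10 = 60
h=3: C(6,3)·C(3,2)·C(3,1) = 20·3·3 = 180
h=5: C(6,5)·C(5,3)·C(1,0) = 6·10·1 = 60
Total favorable: 300
Total paths: 4^6 = 4096
P = 300/4096 = 75/1024

Answer: 75/1024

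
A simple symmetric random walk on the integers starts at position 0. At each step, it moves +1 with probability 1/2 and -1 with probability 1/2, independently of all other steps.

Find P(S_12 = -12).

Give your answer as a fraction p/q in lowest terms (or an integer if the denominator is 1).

Answer: 1/4096

Derivation:
To reach position -12 after 12 steps: need 0 steps of +1 and 12 of -1.
Favorable paths: C(12,0) = 1
Total paths: 2^12 = 4096
P = 1/4096 = 1/4096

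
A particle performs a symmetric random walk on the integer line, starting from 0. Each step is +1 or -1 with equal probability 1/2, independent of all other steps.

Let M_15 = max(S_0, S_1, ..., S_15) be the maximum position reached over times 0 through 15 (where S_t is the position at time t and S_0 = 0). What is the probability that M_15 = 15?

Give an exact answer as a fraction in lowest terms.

Let M_15 = max(S_0,...,S_15). Use the reflection principle: for j ≥ 1, #{paths with M_15 ≥ j} = #{S_15 ≥ j} + #{S_15 ≥ j+1}.
By reflection, #{M_15 ≥ 15} = #{S_15 ≥ 15} + #{S_15 ≥ 16} = 1 + 0 = 1.
#{M_15 ≥ 16} = #{S_15 ≥ 16} + #{S_15 ≥ 17} = 0 + 0 = 0.
#{M_15 = 15} = 1 - 0 = 1.
P(M_15 = 15) = 1/32768 = 1/32768

Answer: 1/32768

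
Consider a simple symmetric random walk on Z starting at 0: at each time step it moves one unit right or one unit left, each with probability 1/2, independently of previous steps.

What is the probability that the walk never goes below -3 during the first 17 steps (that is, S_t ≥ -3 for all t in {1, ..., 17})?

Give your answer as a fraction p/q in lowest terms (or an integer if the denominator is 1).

Let f(t,s) = #length-t paths at position s with S_1..S_t all ≥ -3.
f(t,s) = f(t-1,s-1) + f(t-1,s+1) for s ≥ -3; f(t,s) = 0 for s < -3.
t=0: f(0,0)=1
t=1: f(1,-1)=1 f(1,1)=1
t=2: f(2,-2)=1 f(2,0)=2 f(2,2)=1
t=3: f(3,-3)=1 f(3,-1)=3 f(3,1)=3 f(3,3)=1
t=4: f(4,-2)=4 f(4,0)=6 f(4,2)=4 f(4,4)=1
t=5: f(5,-3)=4 f(5,-1)=10 f(5,1)=10 f(5,3)=5 f(5,5)=1
t=6: f(6,-2)=14 f(6,0)=20 f(6,2)=15 f(6,4)=6 f(6,6)=1
t=7: f(7,-3)=14 f(7,-1)=34 f(7,1)=35 f(7,3)=21 f(7,5)=7 f(7,7)=1
t=8: f(8,-2)=48 f(8,0)=69 f(8,2)=56 f(8,4)=28 f(8,6)=8 f(8,8)=1
t=9: f(9,-3)=48 f(9,-1)=117 f(9,1)=125 f(9,3)=84 f(9,5)=36 f(9,7)=9 f(9,9)=1
t=10: f(10,-2)=165 f(10,0)=242 f(10,2)=209 f(10,4)=120 f(10,6)=45 f(10,8)=10 f(10,10)=1
t=11: f(11,-3)=165 f(11,-1)=407 f(11,1)=451 f(11,3)=329 f(11,5)=165 f(11,7)=55 f(11,9)=11 f(11,11)=1
t=12: f(12,-2)=572 f(12,0)=858 f(12,2)=780 f(12,4)=494 f(12,6)=220 f(12,8)=66 f(12,10)=12 f(12,12)=1
t=13: f(13,-3)=572 f(13,-1)=1430 f(13,1)=1638 f(13,3)=1274 f(13,5)=714 f(13,7)=286 f(13,9)=78 f(13,11)=13 f(13,13)=1
t=14: f(14,-2)=2002 f(14,0)=3068 f(14,2)=2912 f(14,4)=1988 f(14,6)=1000 f(14,8)=364 f(14,10)=91 f(14,12)=14 f(14,14)=1
t=15: f(15,-3)=2002 f(15,-1)=5070 f(15,1)=5980 f(15,3)=4900 f(15,5)=2988 f(15,7)=1364 f(15,9)=455 f(15,11)=105 f(15,13)=15 f(15,15)=1
t=16: f(16,-2)=7072 f(16,0)=11050 f(16,2)=10880 f(16,4)=7888 f(16,6)=4352 f(16,8)=1819 f(16,10)=560 f(16,12)=120 f(16,14)=16 f(16,16)=1
t=17: f(17,-3)=7072 f(17,-1)=18122 f(17,1)=21930 f(17,3)=18768 f(17,5)=12240 f(17,7)=6171 f(17,9)=2379 f(17,11)=680 f(17,13)=136 f(17,15)=17 f(17,17)=1
Σ_s f(17,s) = 87516
P = 87516/131072 = 21879/32768

Answer: 21879/32768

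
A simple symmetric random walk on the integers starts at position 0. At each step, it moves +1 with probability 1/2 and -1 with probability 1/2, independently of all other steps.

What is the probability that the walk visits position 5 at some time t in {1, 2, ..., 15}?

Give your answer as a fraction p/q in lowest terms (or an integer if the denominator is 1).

Count via complement. Let g(t,s) = #length-t paths at position s with S_1..S_t all ≠ 5.
g(t,s) = g(t-1,s-1) + g(t-1,s+1) for s ≠ 5; g(t,5) = 0.
t=0: g(0,0)=1
t=1: g(1,-1)=1 g(1,1)=1
t=2: g(2,-2)=1 g(2,0)=2 g(2,2)=1
t=3: g(3,-3)=1 g(3,-1)=3 g(3,1)=3 g(3,3)=1
t=4: g(4,-4)=1 g(4,-2)=4 g(4,0)=6 g(4,2)=4 g(4,4)=1
t=5: g(5,-5)=1 g(5,-3)=5 g(5,-1)=10 g(5,1)=10 g(5,3)=5
t=6: g(6,-6)=1 g(6,-4)=6 g(6,-2)=15 g(6,0)=20 g(6,2)=15 g(6,4)=5
t=7: g(7,-7)=1 g(7,-5)=7 g(7,-3)=21 g(7,-1)=35 g(7,1)=35 g(7,3)=20
t=8: g(8,-8)=1 g(8,-6)=8 g(8,-4)=28 g(8,-2)=56 g(8,0)=70 g(8,2)=55 g(8,4)=20
t=9: g(9,-9)=1 g(9,-7)=9 g(9,-5)=36 g(9,-3)=84 g(9,-1)=126 g(9,1)=125 g(9,3)=75
t=10: g(10,-10)=1 g(10,-8)=10 g(10,-6)=45 g(10,-4)=120 g(10,-2)=210 g(10,0)=251 g(10,2)=200 g(10,4)=75
t=11: g(11,-11)=1 g(11,-9)=11 g(11,-7)=55 g(11,-5)=165 g(11,-3)=330 g(11,-1)=461 g(11,1)=451 g(11,3)=275
t=12: g(12,-12)=1 g(12,-10)=12 g(12,-8)=66 g(12,-6)=220 g(12,-4)=495 g(12,-2)=791 g(12,0)=912 g(12,2)=726 g(12,4)=275
t=13: g(13,-13)=1 g(13,-11)=13 g(13,-9)=78 g(13,-7)=286 g(13,-5)=715 g(13,-3)=1286 g(13,-1)=1703 g(13,1)=1638 g(13,3)=1001
t=14: g(14,-14)=1 g(14,-12)=14 g(14,-10)=91 g(14,-8)=364 g(14,-6)=1001 g(14,-4)=2001 g(14,-2)=2989 g(14,0)=3341 g(14,2)=2639 g(14,4)=1001
t=15: g(15,-15)=1 g(15,-13)=15 g(15,-11)=105 g(15,-9)=455 g(15,-7)=1365 g(15,-5)=3002 g(15,-3)=4990 g(15,-1)=6330 g(15,1)=5980 g(15,3)=3640
Paths never hitting 5: Σ_s g(15,s) = 25883
Paths hitting 5: 2^15 - 25883 = 6885
P = 6885/32768 = 6885/32768

Answer: 6885/32768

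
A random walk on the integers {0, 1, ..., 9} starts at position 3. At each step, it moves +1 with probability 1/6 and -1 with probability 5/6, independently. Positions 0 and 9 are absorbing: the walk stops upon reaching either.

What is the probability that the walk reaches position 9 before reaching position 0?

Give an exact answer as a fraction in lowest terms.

Answer: 1/15751

Derivation:
Biased walk: p = 1/6, q = 5/6, r = q/p = 5
Gambler's ruin: P(hit 9 before 0 | start at 3) = (1 - r^a)/(1 - r^N)
r^3 = 125; r^9 = 1953125
P = (1 - 125) / (1 - 1953125) = -124 / -1953124 = 1/15751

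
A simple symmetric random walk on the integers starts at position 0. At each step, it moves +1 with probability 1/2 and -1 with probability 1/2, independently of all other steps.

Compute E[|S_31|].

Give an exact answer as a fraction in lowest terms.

S_31 takes values m ≡ 1 (mod 2) with |m| ≤ 31; P(S_31=m) = C(31,(31+m)/2)/2^31.
Total paths: 2^31 = 2147483648
Distribution: P(S=-31)=1/2147483648, P(S=-29)=31/2147483648, P(S=-27)=465/2147483648, P(S=-25)=4495/2147483648, P(S=-23)=31465/2147483648, P(S=-21)=169911/2147483648, P(S=-19)=736281/2147483648, P(S=-17)=2629575/2147483648, P(S=-15)=7888725/2147483648, P(S=-13)=20160075/2147483648, P(S=-11)=44352165/2147483648, P(S=-9)=84672315/2147483648, P(S=-7)=141120525/2147483648, P(S=-5)=206253075/2147483648, P(S=-3)=265182525/2147483648, P(S=-1)=300540195/2147483648, P(S=1)=300540195/2147483648, P(S=3)=265182525/2147483648, P(S=5)=206253075/2147483648, P(S=7)=141120525/2147483648, P(S=9)=84672315/2147483648, P(S=11)=44352165/2147483648, P(S=13)=20160075/2147483648, P(S=15)=7888725/2147483648, P(S=17)=2629575/2147483648, P(S=19)=736281/2147483648, P(S=21)=169911/2147483648, P(S=23)=31465/2147483648, P(S=25)=4495/2147483648, P(S=27)=465/2147483648, P(S=29)=31/2147483648, P(S=31)=1/2147483648
E[|S_31|] = Σ_m |m|·P(S_31=m) = 9617286240/2147483648 = 300540195/67108864

Answer: 300540195/67108864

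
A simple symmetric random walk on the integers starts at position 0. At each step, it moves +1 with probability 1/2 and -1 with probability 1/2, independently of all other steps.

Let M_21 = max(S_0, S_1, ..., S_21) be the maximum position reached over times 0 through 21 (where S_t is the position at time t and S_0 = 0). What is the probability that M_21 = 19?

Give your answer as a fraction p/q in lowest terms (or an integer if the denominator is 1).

Let M_21 = max(S_0,...,S_21). Use the reflection principle: for j ≥ 1, #{paths with M_21 ≥ j} = #{S_21 ≥ j} + #{S_21 ≥ j+1}.
By reflection, #{M_21 ≥ 19} = #{S_21 ≥ 19} + #{S_21 ≥ 20} = 22 + 1 = 23.
#{M_21 ≥ 20} = #{S_21 ≥ 20} + #{S_21 ≥ 21} = 1 + 1 = 2.
#{M_21 = 19} = 23 - 2 = 21.
P(M_21 = 19) = 21/2097152 = 21/2097152

Answer: 21/2097152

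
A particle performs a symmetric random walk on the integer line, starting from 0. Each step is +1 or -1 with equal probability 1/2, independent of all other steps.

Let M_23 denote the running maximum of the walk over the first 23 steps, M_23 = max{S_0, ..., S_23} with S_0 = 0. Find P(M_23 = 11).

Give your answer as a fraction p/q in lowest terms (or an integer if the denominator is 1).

Let M_23 = max(S_0,...,S_23). Use the reflection principle: for j ≥ 1, #{paths with M_23 ≥ j} = #{S_23 ≥ j} + #{S_23 ≥ j+1}.
By reflection, #{M_23 ≥ 11} = #{S_23 ≥ 11} + #{S_23 ≥ 12} = 145499 + 44552 = 190051.
#{M_23 ≥ 12} = #{S_23 ≥ 12} + #{S_23 ≥ 13} = 44552 + 44552 = 89104.
#{M_23 = 11} = 190051 - 89104 = 100947.
P(M_23 = 11) = 100947/8388608 = 100947/8388608

Answer: 100947/8388608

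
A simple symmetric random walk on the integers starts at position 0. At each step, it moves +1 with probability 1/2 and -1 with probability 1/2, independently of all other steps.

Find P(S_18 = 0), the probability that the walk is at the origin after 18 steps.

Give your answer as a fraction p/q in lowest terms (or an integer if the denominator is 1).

Answer: 12155/65536

Derivation:
To return to 0 after 18 steps: need exactly 9 steps of +1 and 9 of -1.
Favorable paths: C(18,9) = 48620
Total paths: 2^18 = 262144
P = 48620/262144 = 12155/65536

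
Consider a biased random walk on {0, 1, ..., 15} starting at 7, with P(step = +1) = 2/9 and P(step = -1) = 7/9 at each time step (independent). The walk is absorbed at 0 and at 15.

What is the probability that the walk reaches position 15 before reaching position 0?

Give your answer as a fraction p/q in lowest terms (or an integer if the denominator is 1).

Biased walk: p = 2/9, q = 7/9, r = q/p = 7/2
Gambler's ruin: P(hit 15 before 0 | start at 7) = (1 - r^a)/(1 - r^N)
r^7 = 823543/128; r^15 = 4747561509943/32768
P = (1 - 823543/128) / (1 - 4747561509943/32768) = -823415/128 / -4747561477175/32768 = 42158848/949512295435

Answer: 42158848/949512295435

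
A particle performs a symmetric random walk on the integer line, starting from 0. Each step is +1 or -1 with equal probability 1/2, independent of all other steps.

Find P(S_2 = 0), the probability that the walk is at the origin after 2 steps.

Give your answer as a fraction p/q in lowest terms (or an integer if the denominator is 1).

To return to 0 after 2 steps: need exactly 1 step of +1 and 1 of -1.
Favorable paths: C(2,1) = 2
Total paths: 2^2 = 4
P = 2/4 = 1/2

Answer: 1/2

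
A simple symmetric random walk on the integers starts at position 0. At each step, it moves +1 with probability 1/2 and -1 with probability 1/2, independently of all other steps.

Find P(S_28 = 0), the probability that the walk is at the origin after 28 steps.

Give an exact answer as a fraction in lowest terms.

To return to 0 after 28 steps: need exactly 14 steps of +1 and 14 of -1.
Favorable paths: C(28,14) = 40116600
Total paths: 2^28 = 268435456
P = 40116600/268435456 = 5014575/33554432

Answer: 5014575/33554432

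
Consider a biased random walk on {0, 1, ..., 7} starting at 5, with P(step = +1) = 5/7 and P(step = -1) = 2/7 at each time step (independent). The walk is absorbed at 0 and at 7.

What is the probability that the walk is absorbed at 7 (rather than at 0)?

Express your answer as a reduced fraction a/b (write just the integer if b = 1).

Biased walk: p = 5/7, q = 2/7, r = q/p = 2/5
Gambler's ruin: P(hit 7 before 0 | start at 5) = (1 - r^a)/(1 - r^N)
r^5 = 32/3125; r^7 = 128/78125
P = (1 - 32/3125) / (1 - 128/78125) = 3093/3125 / 77997/78125 = 25775/25999

Answer: 25775/25999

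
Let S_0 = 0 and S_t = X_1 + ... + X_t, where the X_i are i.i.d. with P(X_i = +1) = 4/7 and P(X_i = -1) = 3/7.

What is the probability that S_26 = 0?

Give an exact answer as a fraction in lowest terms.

To be at 0 after 26 steps: need exactly 13 steps of +1 and 13 of -1.
Number of such sequences: C(26,13) = 10400600
Each has probability (4/7)^13 · (3/7)^13 = 106993205379072/9387480337647754305649
P = 10400600 · 106993205379072/9387480337647754305649 = 158970504552225177600/1341068619663964900807

Answer: 158970504552225177600/1341068619663964900807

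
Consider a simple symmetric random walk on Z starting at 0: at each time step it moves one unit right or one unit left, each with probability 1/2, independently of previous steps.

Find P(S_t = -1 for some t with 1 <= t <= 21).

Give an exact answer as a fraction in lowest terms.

Count via complement. Let g(t,s) = #length-t paths at position s with S_1..S_t all ≠ -1.
g(t,s) = g(t-1,s-1) + g(t-1,s+1) for s ≠ -1; g(t,-1) = 0.
t=0: g(0,0)=1
t=1: g(1,1)=1
t=2: g(2,0)=1 g(2,2)=1
t=3: g(3,1)=2 g(3,3)=1
t=4: g(4,0)=2 g(4,2)=3 g(4,4)=1
t=5: g(5,1)=5 g(5,3)=4 g(5,5)=1
t=6: g(6,0)=5 g(6,2)=9 g(6,4)=5 g(6,6)=1
t=7: g(7,1)=14 g(7,3)=14 g(7,5)=6 g(7,7)=1
t=8: g(8,0)=14 g(8,2)=28 g(8,4)=20 g(8,6)=7 g(8,8)=1
t=9: g(9,1)=42 g(9,3)=48 g(9,5)=27 g(9,7)=8 g(9,9)=1
t=10: g(10,0)=42 g(10,2)=90 g(10,4)=75 g(10,6)=35 g(10,8)=9 g(10,10)=1
t=11: g(11,1)=132 g(11,3)=165 g(11,5)=110 g(11,7)=44 g(11,9)=10 g(11,11)=1
t=12: g(12,0)=132 g(12,2)=297 g(12,4)=275 g(12,6)=154 g(12,8)=54 g(12,10)=11 g(12,12)=1
t=13: g(13,1)=429 g(13,3)=572 g(13,5)=429 g(13,7)=208 g(13,9)=65 g(13,11)=12 g(13,13)=1
t=14: g(14,0)=429 g(14,2)=1001 g(14,4)=1001 g(14,6)=637 g(14,8)=273 g(14,10)=77 g(14,12)=13 g(14,14)=1
t=15: g(15,1)=1430 g(15,3)=2002 g(15,5)=1638 g(15,7)=910 g(15,9)=350 g(15,11)=90 g(15,13)=14 g(15,15)=1
t=16: g(16,0)=1430 g(16,2)=3432 g(16,4)=3640 g(16,6)=2548 g(16,8)=1260 g(16,10)=440 g(16,12)=104 g(16,14)=15 g(16,16)=1
t=17: g(17,1)=4862 g(17,3)=7072 g(17,5)=6188 g(17,7)=3808 g(17,9)=1700 g(17,11)=544 g(17,13)=119 g(17,15)=16 g(17,17)=1
t=18: g(18,0)=4862 g(18,2)=11934 g(18,4)=13260 g(18,6)=9996 g(18,8)=5508 g(18,10)=2244 g(18,12)=663 g(18,14)=135 g(18,16)=17 g(18,18)=1
t=19: g(19,1)=16796 g(19,3)=25194 g(19,5)=23256 g(19,7)=15504 g(19,9)=7752 g(19,11)=2907 g(19,13)=798 g(19,15)=152 g(19,17)=18 g(19,19)=1
t=20: g(20,0)=16796 g(20,2)=41990 g(20,4)=48450 g(20,6)=38760 g(20,8)=23256 g(20,10)=10659 g(20,12)=3705 g(20,14)=950 g(20,16)=170 g(20,18)=19 g(20,20)=1
t=21: g(21,1)=58786 g(21,3)=90440 g(21,5)=87210 g(21,7)=62016 g(21,9)=33915 g(21,11)=14364 g(21,13)=4655 g(21,15)=1120 g(21,17)=189 g(21,19)=20 g(21,21)=1
Paths never hitting -1: Σ_s g(21,s) = 352716
Paths hitting -1: 2^21 - 352716 = 1744436
P = 1744436/2097152 = 436109/524288

Answer: 436109/524288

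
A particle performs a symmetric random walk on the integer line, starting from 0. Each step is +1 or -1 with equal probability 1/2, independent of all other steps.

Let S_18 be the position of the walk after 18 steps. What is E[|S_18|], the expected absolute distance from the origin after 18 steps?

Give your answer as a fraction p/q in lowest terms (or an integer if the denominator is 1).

Answer: 109395/32768

Derivation:
S_18 takes values m ≡ 0 (mod 2) with |m| ≤ 18; P(S_18=m) = C(18,(18+m)/2)/2^18.
Total paths: 2^18 = 262144
Distribution: P(S=-18)=1/262144, P(S=-16)=18/262144, P(S=-14)=153/262144, P(S=-12)=816/262144, P(S=-10)=3060/262144, P(S=-8)=8568/262144, P(S=-6)=18564/262144, P(S=-4)=31824/262144, P(S=-2)=43758/262144, P(S=0)=48620/262144, P(S=2)=43758/262144, P(S=4)=31824/262144, P(S=6)=18564/262144, P(S=8)=8568/262144, P(S=10)=3060/262144, P(S=12)=816/262144, P(S=14)=153/262144, P(S=16)=18/262144, P(S=18)=1/262144
E[|S_18|] = Σ_m |m|·P(S_18=m) = 875160/262144 = 109395/32768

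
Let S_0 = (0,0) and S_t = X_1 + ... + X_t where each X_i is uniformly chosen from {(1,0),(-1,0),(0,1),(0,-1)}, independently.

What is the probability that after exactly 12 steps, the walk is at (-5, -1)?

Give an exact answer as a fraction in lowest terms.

Answer: 27225/4194304

Derivation:
Let h be the number of horizontal steps (so 12-h are vertical). To end at (-5,-1) need (h-5)/2 right-steps and ((12-h)-1)/2 up-steps.
Sum over h with 5 ≤ h ≤ 11, h ≡ 1 (mod 2), 12-h ≡ 1 (mod 2):
h=5: C(12,5)·C(5,0)·C(7,3) = 792·1·35 = 27720
h=7: C(12,7)·C(7,1)·C(5,2) = 792·7·10 = 55440
h=9: C(12,9)·C(9,2)·C(3,1) = 220·36·3 = 23760
h=11: C(12,11)·C(11,3)·C(1,0) = 12·165·1 = 1980
Total favorable: 108900
Total paths: 4^12 = 16777216
P = 108900/16777216 = 27225/4194304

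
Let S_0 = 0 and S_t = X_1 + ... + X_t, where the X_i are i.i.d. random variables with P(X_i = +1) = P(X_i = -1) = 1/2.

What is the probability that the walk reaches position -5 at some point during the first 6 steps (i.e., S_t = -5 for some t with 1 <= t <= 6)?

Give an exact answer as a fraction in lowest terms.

Count via complement. Let g(t,s) = #length-t paths at position s with S_1..S_t all ≠ -5.
g(t,s) = g(t-1,s-1) + g(t-1,s+1) for s ≠ -5; g(t,-5) = 0.
t=0: g(0,0)=1
t=1: g(1,-1)=1 g(1,1)=1
t=2: g(2,-2)=1 g(2,0)=2 g(2,2)=1
t=3: g(3,-3)=1 g(3,-1)=3 g(3,1)=3 g(3,3)=1
t=4: g(4,-4)=1 g(4,-2)=4 g(4,0)=6 g(4,2)=4 g(4,4)=1
t=5: g(5,-3)=5 g(5,-1)=10 g(5,1)=10 g(5,3)=5 g(5,5)=1
t=6: g(6,-4)=5 g(6,-2)=15 g(6,0)=20 g(6,2)=15 g(6,4)=6 g(6,6)=1
Paths never hitting -5: Σ_s g(6,s) = 62
Paths hitting -5: 2^6 - 62 = 2
P = 2/64 = 1/32

Answer: 1/32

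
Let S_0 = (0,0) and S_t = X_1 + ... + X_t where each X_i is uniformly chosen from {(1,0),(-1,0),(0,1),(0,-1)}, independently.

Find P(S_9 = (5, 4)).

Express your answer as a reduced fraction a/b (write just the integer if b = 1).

Answer: 63/131072

Derivation:
Let h be the number of horizontal steps (so 9-h are vertical). To end at (5,4) need (h+5)/2 right-steps and ((9-h)+4)/2 up-steps.
Sum over h with 5 ≤ h ≤ 5, h ≡ 1 (mod 2), 9-h ≡ 0 (mod 2):
h=5: C(9,5)·C(5,5)·C(4,4) = 126·1·1 = 126
Total favorable: 126
Total paths: 4^9 = 262144
P = 126/262144 = 63/131072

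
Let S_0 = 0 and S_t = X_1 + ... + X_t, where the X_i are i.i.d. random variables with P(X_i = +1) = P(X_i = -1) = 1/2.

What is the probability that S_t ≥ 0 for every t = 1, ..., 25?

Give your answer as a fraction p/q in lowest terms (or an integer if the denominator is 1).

Let f(t,s) = #length-t paths at position s with S_1..S_t all ≥ 0.
f(t,s) = f(t-1,s-1) + f(t-1,s+1) for s ≥ 0; f(t,s) = 0 for s < 0.
t=0: f(0,0)=1
t=1: f(1,1)=1
t=2: f(2,0)=1 f(2,2)=1
t=3: f(3,1)=2 f(3,3)=1
t=4: f(4,0)=2 f(4,2)=3 f(4,4)=1
t=5: f(5,1)=5 f(5,3)=4 f(5,5)=1
t=6: f(6,0)=5 f(6,2)=9 f(6,4)=5 f(6,6)=1
t=7: f(7,1)=14 f(7,3)=14 f(7,5)=6 f(7,7)=1
t=8: f(8,0)=14 f(8,2)=28 f(8,4)=20 f(8,6)=7 f(8,8)=1
t=9: f(9,1)=42 f(9,3)=48 f(9,5)=27 f(9,7)=8 f(9,9)=1
t=10: f(10,0)=42 f(10,2)=90 f(10,4)=75 f(10,6)=35 f(10,8)=9 f(10,10)=1
t=11: f(11,1)=132 f(11,3)=165 f(11,5)=110 f(11,7)=44 f(11,9)=10 f(11,11)=1
t=12: f(12,0)=132 f(12,2)=297 f(12,4)=275 f(12,6)=154 f(12,8)=54 f(12,10)=11 f(12,12)=1
t=13: f(13,1)=429 f(13,3)=572 f(13,5)=429 f(13,7)=208 f(13,9)=65 f(13,11)=12 f(13,13)=1
t=14: f(14,0)=429 f(14,2)=1001 f(14,4)=1001 f(14,6)=637 f(14,8)=273 f(14,10)=77 f(14,12)=13 f(14,14)=1
t=15: f(15,1)=1430 f(15,3)=2002 f(15,5)=1638 f(15,7)=910 f(15,9)=350 f(15,11)=90 f(15,13)=14 f(15,15)=1
t=16: f(16,0)=1430 f(16,2)=3432 f(16,4)=3640 f(16,6)=2548 f(16,8)=1260 f(16,10)=440 f(16,12)=104 f(16,14)=15 f(16,16)=1
t=17: f(17,1)=4862 f(17,3)=7072 f(17,5)=6188 f(17,7)=3808 f(17,9)=1700 f(17,11)=544 f(17,13)=119 f(17,15)=16 f(17,17)=1
t=18: f(18,0)=4862 f(18,2)=11934 f(18,4)=13260 f(18,6)=9996 f(18,8)=5508 f(18,10)=2244 f(18,12)=663 f(18,14)=135 f(18,16)=17 f(18,18)=1
t=19: f(19,1)=16796 f(19,3)=25194 f(19,5)=23256 f(19,7)=15504 f(19,9)=7752 f(19,11)=2907 f(19,13)=798 f(19,15)=152 f(19,17)=18 f(19,19)=1
t=20: f(20,0)=16796 f(20,2)=41990 f(20,4)=48450 f(20,6)=38760 f(20,8)=23256 f(20,10)=10659 f(20,12)=3705 f(20,14)=950 f(20,16)=170 f(20,18)=19 f(20,20)=1
t=21: f(21,1)=58786 f(21,3)=90440 f(21,5)=87210 f(21,7)=62016 f(21,9)=33915 f(21,11)=14364 f(21,13)=4655 f(21,15)=1120 f(21,17)=189 f(21,19)=20 f(21,21)=1
t=22: f(22,0)=58786 f(22,2)=149226 f(22,4)=177650 f(22,6)=149226 f(22,8)=95931 f(22,10)=48279 f(22,12)=19019 f(22,14)=5775 f(22,16)=1309 f(22,18)=209 f(22,20)=21 f(22,22)=1
t=23: f(23,1)=208012 f(23,3)=326876 f(23,5)=326876 f(23,7)=245157 f(23,9)=144210 f(23,11)=67298 f(23,13)=24794 f(23,15)=7084 f(23,17)=1518 f(23,19)=230 f(23,21)=22 f(23,23)=1
t=24: f(24,0)=208012 f(24,2)=534888 f(24,4)=653752 f(24,6)=572033 f(24,8)=389367 f(24,10)=211508 f(24,12)=92092 f(24,14)=31878 f(24,16)=8602 f(24,18)=1748 f(24,20)=252 f(24,22)=23 f(24,24)=1
t=25: f(25,1)=742900 f(25,3)=1188640 f(25,5)=1225785 f(25,7)=961400 f(25,9)=600875 f(25,11)=303600 f(25,13)=123970 f(25,15)=40480 f(25,17)=10350 f(25,19)=2000 f(25,21)=275 f(25,23)=24 f(25,25)=1
Σ_s f(25,s) = 5200300
P = 5200300/33554432 = 1300075/8388608

Answer: 1300075/8388608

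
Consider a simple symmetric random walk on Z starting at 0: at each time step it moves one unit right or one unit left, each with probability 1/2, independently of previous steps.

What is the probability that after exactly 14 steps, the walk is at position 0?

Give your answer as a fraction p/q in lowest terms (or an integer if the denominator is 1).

Answer: 429/2048

Derivation:
To return to 0 after 14 steps: need exactly 7 steps of +1 and 7 of -1.
Favorable paths: C(14,7) = 3432
Total paths: 2^14 = 16384
P = 3432/16384 = 429/2048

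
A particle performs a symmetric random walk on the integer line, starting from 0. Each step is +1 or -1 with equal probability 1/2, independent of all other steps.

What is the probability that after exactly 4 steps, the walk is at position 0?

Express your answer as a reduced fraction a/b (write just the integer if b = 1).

Answer: 3/8

Derivation:
To return to 0 after 4 steps: need exactly 2 steps of +1 and 2 of -1.
Favorable paths: C(4,2) = 6
Total paths: 2^4 = 16
P = 6/16 = 3/8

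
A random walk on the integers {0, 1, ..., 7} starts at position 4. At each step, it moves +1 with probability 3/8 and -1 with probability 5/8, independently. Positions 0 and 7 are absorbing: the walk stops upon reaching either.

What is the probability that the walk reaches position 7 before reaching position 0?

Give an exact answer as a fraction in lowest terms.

Biased walk: p = 3/8, q = 5/8, r = q/p = 5/3
Gambler's ruin: P(hit 7 before 0 | start at 4) = (1 - r^a)/(1 - r^N)
r^4 = 625/81; r^7 = 78125/2187
P = (1 - 625/81) / (1 - 78125/2187) = -544/81 / -75938/2187 = 7344/37969

Answer: 7344/37969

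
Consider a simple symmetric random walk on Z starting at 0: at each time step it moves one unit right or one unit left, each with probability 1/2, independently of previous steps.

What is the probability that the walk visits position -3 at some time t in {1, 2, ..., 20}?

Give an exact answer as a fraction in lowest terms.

Answer: 131975/262144

Derivation:
Count via complement. Let g(t,s) = #length-t paths at position s with S_1..S_t all ≠ -3.
g(t,s) = g(t-1,s-1) + g(t-1,s+1) for s ≠ -3; g(t,-3) = 0.
t=0: g(0,0)=1
t=1: g(1,-1)=1 g(1,1)=1
t=2: g(2,-2)=1 g(2,0)=2 g(2,2)=1
t=3: g(3,-1)=3 g(3,1)=3 g(3,3)=1
t=4: g(4,-2)=3 g(4,0)=6 g(4,2)=4 g(4,4)=1
t=5: g(5,-1)=9 g(5,1)=10 g(5,3)=5 g(5,5)=1
t=6: g(6,-2)=9 g(6,0)=19 g(6,2)=15 g(6,4)=6 g(6,6)=1
t=7: g(7,-1)=28 g(7,1)=34 g(7,3)=21 g(7,5)=7 g(7,7)=1
t=8: g(8,-2)=28 g(8,0)=62 g(8,2)=55 g(8,4)=28 g(8,6)=8 g(8,8)=1
t=9: g(9,-1)=90 g(9,1)=117 g(9,3)=83 g(9,5)=36 g(9,7)=9 g(9,9)=1
t=10: g(10,-2)=90 g(10,0)=207 g(10,2)=200 g(10,4)=119 g(10,6)=45 g(10,8)=10 g(10,10)=1
t=11: g(11,-1)=297 g(11,1)=407 g(11,3)=319 g(11,5)=164 g(11,7)=55 g(11,9)=11 g(11,11)=1
t=12: g(12,-2)=297 g(12,0)=704 g(12,2)=726 g(12,4)=483 g(12,6)=219 g(12,8)=66 g(12,10)=12 g(12,12)=1
t=13: g(13,-1)=1001 g(13,1)=1430 g(13,3)=1209 g(13,5)=702 g(13,7)=285 g(13,9)=78 g(13,11)=13 g(13,13)=1
t=14: g(14,-2)=1001 g(14,0)=2431 g(14,2)=2639 g(14,4)=1911 g(14,6)=987 g(14,8)=363 g(14,10)=91 g(14,12)=14 g(14,14)=1
t=15: g(15,-1)=3432 g(15,1)=5070 g(15,3)=4550 g(15,5)=2898 g(15,7)=1350 g(15,9)=454 g(15,11)=105 g(15,13)=15 g(15,15)=1
t=16: g(16,-2)=3432 g(16,0)=8502 g(16,2)=9620 g(16,4)=7448 g(16,6)=4248 g(16,8)=1804 g(16,10)=559 g(16,12)=120 g(16,14)=16 g(16,16)=1
t=17: g(17,-1)=11934 g(17,1)=18122 g(17,3)=17068 g(17,5)=11696 g(17,7)=6052 g(17,9)=2363 g(17,11)=679 g(17,13)=136 g(17,15)=17 g(17,17)=1
t=18: g(18,-2)=11934 g(18,0)=30056 g(18,2)=35190 g(18,4)=28764 g(18,6)=17748 g(18,8)=8415 g(18,10)=3042 g(18,12)=815 g(18,14)=153 g(18,16)=18 g(18,18)=1
t=19: g(19,-1)=41990 g(19,1)=65246 g(19,3)=63954 g(19,5)=46512 g(19,7)=26163 g(19,9)=11457 g(19,11)=3857 g(19,13)=968 g(19,15)=171 g(19,17)=19 g(19,19)=1
t=20: g(20,-2)=41990 g(20,0)=107236 g(20,2)=129200 g(20,4)=110466 g(20,6)=72675 g(20,8)=37620 g(20,10)=15314 g(20,12)=4825 g(20,14)=1139 g(20,16)=190 g(20,18)=20 g(20,20)=1
Paths never hitting -3: Σ_s g(20,s) = 520676
Paths hitting -3: 2^20 - 520676 = 527900
P = 527900/1048576 = 131975/262144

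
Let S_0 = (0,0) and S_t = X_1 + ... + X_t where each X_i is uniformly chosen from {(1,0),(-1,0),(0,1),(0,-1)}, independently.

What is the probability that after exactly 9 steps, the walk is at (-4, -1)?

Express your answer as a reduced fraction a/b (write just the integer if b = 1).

Answer: 189/16384

Derivation:
Let h be the number of horizontal steps (so 9-h are vertical). To end at (-4,-1) need (h-4)/2 right-steps and ((9-h)-1)/2 up-steps.
Sum over h with 4 ≤ h ≤ 8, h ≡ 0 (mod 2), 9-h ≡ 1 (mod 2):
h=4: C(9,4)·C(4,0)·C(5,2) = 126·1·10 = 1260
h=6: C(9,6)·C(6,1)·C(3,1) = 84·6·3 = 1512
h=8: C(9,8)·C(8,2)·C(1,0) = 9·28·1 = 252
Total favorable: 3024
Total paths: 4^9 = 262144
P = 3024/262144 = 189/16384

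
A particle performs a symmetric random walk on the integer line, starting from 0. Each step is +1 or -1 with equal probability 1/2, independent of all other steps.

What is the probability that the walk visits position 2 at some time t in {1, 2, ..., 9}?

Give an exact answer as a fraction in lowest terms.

Count via complement. Let g(t,s) = #length-t paths at position s with S_1..S_t all ≠ 2.
g(t,s) = g(t-1,s-1) + g(t-1,s+1) for s ≠ 2; g(t,2) = 0.
t=0: g(0,0)=1
t=1: g(1,-1)=1 g(1,1)=1
t=2: g(2,-2)=1 g(2,0)=2
t=3: g(3,-3)=1 g(3,-1)=3 g(3,1)=2
t=4: g(4,-4)=1 g(4,-2)=4 g(4,0)=5
t=5: g(5,-5)=1 g(5,-3)=5 g(5,-1)=9 g(5,1)=5
t=6: g(6,-6)=1 g(6,-4)=6 g(6,-2)=14 g(6,0)=14
t=7: g(7,-7)=1 g(7,-5)=7 g(7,-3)=20 g(7,-1)=28 g(7,1)=14
t=8: g(8,-8)=1 g(8,-6)=8 g(8,-4)=27 g(8,-2)=48 g(8,0)=42
t=9: g(9,-9)=1 g(9,-7)=9 g(9,-5)=35 g(9,-3)=75 g(9,-1)=90 g(9,1)=42
Paths never hitting 2: Σ_s g(9,s) = 252
Paths hitting 2: 2^9 - 252 = 260
P = 260/512 = 65/128

Answer: 65/128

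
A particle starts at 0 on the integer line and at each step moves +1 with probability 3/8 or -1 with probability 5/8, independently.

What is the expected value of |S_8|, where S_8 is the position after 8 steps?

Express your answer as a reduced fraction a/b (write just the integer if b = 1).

S_8 takes values m ≡ 0 (mod 2) with |m| ≤ 8; P(S_8=m) = C(8,(8+m)/2) · (3/8)^((8+m)/2) · (5/8)^((8-m)/2).
Distribution: P(S=-8)=390625/16777216, P(S=-6)=234375/2097152, P(S=-4)=984375/4194304, P(S=-2)=590625/2097152, P(S=0)=1771875/8388608, P(S=2)=212625/2097152, P(S=4)=127575/4194304, P(S=6)=10935/2097152, P(S=8)=6561/16777216
E[|S_8|] = Σ_m |m|·P(S_8=m) = 2849723/1048576

Answer: 2849723/1048576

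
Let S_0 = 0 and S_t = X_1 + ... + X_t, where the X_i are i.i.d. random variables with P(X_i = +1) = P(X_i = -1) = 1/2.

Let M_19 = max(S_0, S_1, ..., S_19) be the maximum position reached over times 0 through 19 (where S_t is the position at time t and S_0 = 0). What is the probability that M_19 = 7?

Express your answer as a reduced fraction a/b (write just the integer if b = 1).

Let M_19 = max(S_0,...,S_19). Use the reflection principle: for j ≥ 1, #{paths with M_19 ≥ j} = #{S_19 ≥ j} + #{S_19 ≥ j+1}.
By reflection, #{M_19 ≥ 7} = #{S_19 ≥ 7} + #{S_19 ≥ 8} = 43796 + 16664 = 60460.
#{M_19 ≥ 8} = #{S_19 ≥ 8} + #{S_19 ≥ 9} = 16664 + 16664 = 33328.
#{M_19 = 7} = 60460 - 33328 = 27132.
P(M_19 = 7) = 27132/524288 = 6783/131072

Answer: 6783/131072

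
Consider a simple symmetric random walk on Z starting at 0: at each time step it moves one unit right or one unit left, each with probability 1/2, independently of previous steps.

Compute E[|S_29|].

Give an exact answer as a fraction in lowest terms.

S_29 takes values m ≡ 1 (mod 2) with |m| ≤ 29; P(S_29=m) = C(29,(29+m)/2)/2^29.
Total paths: 2^29 = 536870912
Distribution: P(S=-29)=1/536870912, P(S=-27)=29/536870912, P(S=-25)=406/536870912, P(S=-23)=3654/536870912, P(S=-21)=23751/536870912, P(S=-19)=118755/536870912, P(S=-17)=475020/536870912, P(S=-15)=1560780/536870912, P(S=-13)=4292145/536870912, P(S=-11)=10015005/536870912, P(S=-9)=20030010/536870912, P(S=-7)=34597290/536870912, P(S=-5)=51895935/536870912, P(S=-3)=67863915/536870912, P(S=-1)=77558760/536870912, P(S=1)=77558760/536870912, P(S=3)=67863915/536870912, P(S=5)=51895935/536870912, P(S=7)=34597290/536870912, P(S=9)=20030010/536870912, P(S=11)=10015005/536870912, P(S=13)=4292145/536870912, P(S=15)=1560780/536870912, P(S=17)=475020/536870912, P(S=19)=118755/536870912, P(S=21)=23751/536870912, P(S=23)=3654/536870912, P(S=25)=406/536870912, P(S=27)=29/536870912, P(S=29)=1/536870912
E[|S_29|] = Σ_m |m|·P(S_29=m) = 2326762800/536870912 = 145422675/33554432

Answer: 145422675/33554432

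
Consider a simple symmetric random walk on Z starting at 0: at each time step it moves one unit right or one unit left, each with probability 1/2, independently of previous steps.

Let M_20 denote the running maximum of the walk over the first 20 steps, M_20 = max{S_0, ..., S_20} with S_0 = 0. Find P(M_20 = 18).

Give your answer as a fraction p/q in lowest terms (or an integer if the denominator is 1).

Answer: 5/262144

Derivation:
Let M_20 = max(S_0,...,S_20). Use the reflection principle: for j ≥ 1, #{paths with M_20 ≥ j} = #{S_20 ≥ j} + #{S_20 ≥ j+1}.
By reflection, #{M_20 ≥ 18} = #{S_20 ≥ 18} + #{S_20 ≥ 19} = 21 + 1 = 22.
#{M_20 ≥ 19} = #{S_20 ≥ 19} + #{S_20 ≥ 20} = 1 + 1 = 2.
#{M_20 = 18} = 22 - 2 = 20.
P(M_20 = 18) = 20/1048576 = 5/262144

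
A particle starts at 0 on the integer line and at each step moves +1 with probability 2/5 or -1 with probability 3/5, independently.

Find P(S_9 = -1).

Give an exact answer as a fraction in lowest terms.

Answer: 489888/1953125

Derivation:
To reach position -1 after 9 steps: need 4 steps of +1 and 5 steps of -1.
Number of such sequences: C(9,4) = 126
Each has probability (2/5)^4 · (3/5)^5 = 3888/1953125
P = 126 · 3888/1953125 = 489888/1953125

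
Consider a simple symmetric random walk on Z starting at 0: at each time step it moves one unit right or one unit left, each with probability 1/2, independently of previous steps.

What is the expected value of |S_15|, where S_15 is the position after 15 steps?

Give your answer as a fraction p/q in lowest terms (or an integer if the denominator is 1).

Answer: 6435/2048

Derivation:
S_15 takes values m ≡ 1 (mod 2) with |m| ≤ 15; P(S_15=m) = C(15,(15+m)/2)/2^15.
Total paths: 2^15 = 32768
Distribution: P(S=-15)=1/32768, P(S=-13)=15/32768, P(S=-11)=105/32768, P(S=-9)=455/32768, P(S=-7)=1365/32768, P(S=-5)=3003/32768, P(S=-3)=5005/32768, P(S=-1)=6435/32768, P(S=1)=6435/32768, P(S=3)=5005/32768, P(S=5)=3003/32768, P(S=7)=1365/32768, P(S=9)=455/32768, P(S=11)=105/32768, P(S=13)=15/32768, P(S=15)=1/32768
E[|S_15|] = Σ_m |m|·P(S_15=m) = 102960/32768 = 6435/2048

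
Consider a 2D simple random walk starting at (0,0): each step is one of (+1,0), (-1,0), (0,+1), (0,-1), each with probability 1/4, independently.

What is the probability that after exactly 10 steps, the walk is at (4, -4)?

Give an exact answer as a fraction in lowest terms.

Let h be the number of horizontal steps (so 10-h are vertical). To end at (4,-4) need (h+4)/2 right-steps and ((10-h)-4)/2 up-steps.
Sum over h with 4 ≤ h ≤ 6, h ≡ 0 (mod 2), 10-h ≡ 0 (mod 2):
h=4: C(10,4)·C(4,4)·C(6,1) = 210·1·6 = 1260
h=6: C(10,6)·C(6,5)·C(4,0) = 210·6·1 = 1260
Total favorable: 2520
Total paths: 4^10 = 1048576
P = 2520/1048576 = 315/131072

Answer: 315/131072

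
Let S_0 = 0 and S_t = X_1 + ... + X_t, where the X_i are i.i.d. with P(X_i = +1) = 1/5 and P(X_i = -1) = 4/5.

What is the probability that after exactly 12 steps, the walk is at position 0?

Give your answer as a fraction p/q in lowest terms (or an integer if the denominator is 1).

To be at 0 after 12 steps: need exactly 6 steps of +1 and 6 of -1.
Number of such sequences: C(12,6) = 924
Each has probability (1/5)^6 · (4/5)^6 = 4096/244140625
P = 924 · 4096/244140625 = 3784704/244140625

Answer: 3784704/244140625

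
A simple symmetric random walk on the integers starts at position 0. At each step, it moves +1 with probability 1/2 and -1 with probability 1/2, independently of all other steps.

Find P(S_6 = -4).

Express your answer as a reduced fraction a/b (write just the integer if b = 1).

Answer: 3/32

Derivation:
To reach position -4 after 6 steps: need 1 step of +1 and 5 of -1.
Favorable paths: C(6,1) = 6
Total paths: 2^6 = 64
P = 6/64 = 3/32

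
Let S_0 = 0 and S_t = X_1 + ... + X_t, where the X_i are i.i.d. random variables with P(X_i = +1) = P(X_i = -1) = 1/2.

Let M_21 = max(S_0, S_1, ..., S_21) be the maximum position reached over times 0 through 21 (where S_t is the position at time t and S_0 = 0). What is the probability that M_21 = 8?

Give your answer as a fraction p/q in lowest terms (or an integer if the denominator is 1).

Answer: 6783/262144

Derivation:
Let M_21 = max(S_0,...,S_21). Use the reflection principle: for j ≥ 1, #{paths with M_21 ≥ j} = #{S_21 ≥ j} + #{S_21 ≥ j+1}.
By reflection, #{M_21 ≥ 8} = #{S_21 ≥ 8} + #{S_21 ≥ 9} = 82160 + 82160 = 164320.
#{M_21 ≥ 9} = #{S_21 ≥ 9} + #{S_21 ≥ 10} = 82160 + 27896 = 110056.
#{M_21 = 8} = 164320 - 110056 = 54264.
P(M_21 = 8) = 54264/2097152 = 6783/262144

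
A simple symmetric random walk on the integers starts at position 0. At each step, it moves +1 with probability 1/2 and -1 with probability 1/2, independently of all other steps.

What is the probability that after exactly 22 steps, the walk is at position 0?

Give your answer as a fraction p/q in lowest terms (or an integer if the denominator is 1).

Answer: 88179/524288

Derivation:
To return to 0 after 22 steps: need exactly 11 steps of +1 and 11 of -1.
Favorable paths: C(22,11) = 705432
Total paths: 2^22 = 4194304
P = 705432/4194304 = 88179/524288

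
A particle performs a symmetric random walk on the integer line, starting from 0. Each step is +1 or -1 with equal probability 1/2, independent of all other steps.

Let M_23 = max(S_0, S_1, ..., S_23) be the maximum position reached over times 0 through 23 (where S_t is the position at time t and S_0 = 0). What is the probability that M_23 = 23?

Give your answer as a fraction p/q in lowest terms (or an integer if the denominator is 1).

Answer: 1/8388608

Derivation:
Let M_23 = max(S_0,...,S_23). Use the reflection principle: for j ≥ 1, #{paths with M_23 ≥ j} = #{S_23 ≥ j} + #{S_23 ≥ j+1}.
By reflection, #{M_23 ≥ 23} = #{S_23 ≥ 23} + #{S_23 ≥ 24} = 1 + 0 = 1.
#{M_23 ≥ 24} = #{S_23 ≥ 24} + #{S_23 ≥ 25} = 0 + 0 = 0.
#{M_23 = 23} = 1 - 0 = 1.
P(M_23 = 23) = 1/8388608 = 1/8388608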